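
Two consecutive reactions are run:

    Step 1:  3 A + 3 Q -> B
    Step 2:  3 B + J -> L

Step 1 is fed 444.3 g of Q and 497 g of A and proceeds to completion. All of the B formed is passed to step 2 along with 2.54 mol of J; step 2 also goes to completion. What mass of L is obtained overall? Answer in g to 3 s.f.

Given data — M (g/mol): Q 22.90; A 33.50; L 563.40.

929 g

Step 1:
n(Q) = 444.3 / 22.90 = 19.40 mol
n(A) = 497.0 / 33.50 = 14.84 mol
n/ν for Q = 19.40/3 = 6.467
n/ν for A = 14.84/3 = 4.947
Smallest n/ν is A → limiting reagent.
n(B) produced = (1/3) × 14.84 = 4.947 mol
Step 2:
n(B) available = 4.947 mol
n(J) = 2.540 mol
n/ν for B = 4.947/3 = 1.649
n/ν for J = 2.540/1 = 2.540
Smallest n/ν is B → limiting reagent.
n(L) = (1/3) × 4.947 = 1.649 mol
mass = 1.649 × 563.40 = 929.0 g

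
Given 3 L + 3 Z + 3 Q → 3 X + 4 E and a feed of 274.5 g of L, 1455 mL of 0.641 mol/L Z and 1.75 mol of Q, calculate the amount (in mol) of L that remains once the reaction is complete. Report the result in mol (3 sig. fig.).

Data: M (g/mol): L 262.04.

0.115 mol

n(L) = 274.5 / 262.04 = 1.048 mol
n(Z) = 0.641 × 1455/1000 = 0.9327 mol
n(Q) = 1.750 mol
n/ν → L: 0.3493, Z: 0.3109, Q: 0.5833; Z is limiting.
L consumed = (3/3) × 0.9327 = 0.9327 mol
L remaining = 1.048 − 0.9327 = 0.1153 mol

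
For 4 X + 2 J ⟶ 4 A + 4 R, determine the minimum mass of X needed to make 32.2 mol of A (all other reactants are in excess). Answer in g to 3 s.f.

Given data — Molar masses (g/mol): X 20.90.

673 g

n(A) = 32.20 mol
n(X) = (4/4) × 32.20 = 32.20 mol
mass = 32.20 × 20.90 = 673.0 g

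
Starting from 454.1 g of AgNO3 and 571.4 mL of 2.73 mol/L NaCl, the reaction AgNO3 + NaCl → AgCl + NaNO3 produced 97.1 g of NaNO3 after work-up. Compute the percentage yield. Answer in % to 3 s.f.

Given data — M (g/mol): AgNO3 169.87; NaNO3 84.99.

73.2 %

n(AgNO3) = 454.1 / 169.87 = 2.673 mol
n(NaCl) = 2.73 × 571.4/1000 = 1.560 mol
n/ν for AgNO3 = 2.673/1 = 2.673
n/ν for NaCl = 1.560/1 = 1.560
Smallest n/ν is NaCl → limiting reagent.
theoretical n(NaNO3) = (1/1) × 1.560 = 1.560 mol → 132.6 g
% yield = 97.1 / 132.6 × 100 = 73.23 %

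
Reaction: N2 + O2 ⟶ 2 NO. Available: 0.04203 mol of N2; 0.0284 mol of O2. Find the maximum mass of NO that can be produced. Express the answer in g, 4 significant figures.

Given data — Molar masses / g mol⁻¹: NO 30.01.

1.705 g

n(N2) = 0.04203 mol
n(O2) = 0.02840 mol
n/ν → N2: 0.04203, O2: 0.02840; O2 is limiting.
n(NO) = (2/1) × 0.02840 = 0.05680 mol
mass = 0.05680 × 30.01 = 1.705 g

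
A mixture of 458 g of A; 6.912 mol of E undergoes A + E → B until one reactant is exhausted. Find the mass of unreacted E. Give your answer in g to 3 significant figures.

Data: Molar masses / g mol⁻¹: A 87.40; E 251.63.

n(A) = 458.0 / 87.40 = 5.240 mol
n(E) = 6.912 mol
n/ν for A = 5.240/1 = 5.240
n/ν for E = 6.912/1 = 6.912
Smallest n/ν is A → limiting reagent.
E consumed = (1/1) × 5.240 = 5.240 mol
E remaining = 6.912 − 5.240 = 1.672 mol
mass = 1.672 × 251.63 = 420.7 g

421 g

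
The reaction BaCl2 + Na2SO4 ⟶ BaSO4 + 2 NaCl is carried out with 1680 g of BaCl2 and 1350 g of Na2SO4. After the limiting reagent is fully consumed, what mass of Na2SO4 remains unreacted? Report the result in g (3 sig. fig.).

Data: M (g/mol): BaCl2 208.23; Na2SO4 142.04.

n(BaCl2) = 1680 / 208.23 = 8.068 mol
n(Na2SO4) = 1350 / 142.04 = 9.504 mol
n/ν for BaCl2 = 8.068/1 = 8.068
n/ν for Na2SO4 = 9.504/1 = 9.504
Smallest n/ν is BaCl2 → limiting reagent.
Na2SO4 consumed = (1/1) × 8.068 = 8.068 mol
Na2SO4 remaining = 9.504 − 8.068 = 1.436 mol
mass = 1.436 × 142.04 = 204.0 g

204 g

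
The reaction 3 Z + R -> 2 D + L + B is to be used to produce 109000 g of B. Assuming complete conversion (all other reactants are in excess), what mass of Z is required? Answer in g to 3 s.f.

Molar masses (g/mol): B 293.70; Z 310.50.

346000 g

n(B) = 109000 / 293.70 = 371.1 mol
n(Z) = (3/1) × 371.1 = 1113 mol
mass = 1113 × 310.50 = 345600 g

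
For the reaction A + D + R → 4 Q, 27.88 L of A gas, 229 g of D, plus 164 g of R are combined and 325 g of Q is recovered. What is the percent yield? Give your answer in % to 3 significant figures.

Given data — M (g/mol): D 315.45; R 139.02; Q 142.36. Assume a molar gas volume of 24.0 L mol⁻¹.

n(A) = 27.88 / 24.0 = 1.162 mol
n(D) = 229.0 / 315.45 = 0.7259 mol
n(R) = 164.0 / 139.02 = 1.180 mol
n/ν for A = 1.162/1 = 1.162
n/ν for D = 0.7259/1 = 0.7259
n/ν for R = 1.180/1 = 1.180
Smallest n/ν is D → limiting reagent.
theoretical n(Q) = (4/1) × 0.7259 = 2.904 mol → 413.4 g
% yield = 325 / 413.4 × 100 = 78.62 %

78.6 %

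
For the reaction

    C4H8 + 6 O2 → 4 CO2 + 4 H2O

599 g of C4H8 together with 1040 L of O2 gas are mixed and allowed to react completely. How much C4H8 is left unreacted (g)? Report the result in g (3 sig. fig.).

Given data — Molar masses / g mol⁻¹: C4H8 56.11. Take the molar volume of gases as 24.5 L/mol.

202 g

n(C4H8) = 599.0 / 56.11 = 10.68 mol
n(O2) = 1040 / 24.5 = 42.45 mol
n/ν for C4H8 = 10.68/1 = 10.68
n/ν for O2 = 42.45/6 = 7.075
Smallest n/ν is O2 → limiting reagent.
C4H8 consumed = (1/6) × 42.45 = 7.075 mol
C4H8 remaining = 10.68 − 7.075 = 3.605 mol
mass = 3.605 × 56.11 = 202.3 g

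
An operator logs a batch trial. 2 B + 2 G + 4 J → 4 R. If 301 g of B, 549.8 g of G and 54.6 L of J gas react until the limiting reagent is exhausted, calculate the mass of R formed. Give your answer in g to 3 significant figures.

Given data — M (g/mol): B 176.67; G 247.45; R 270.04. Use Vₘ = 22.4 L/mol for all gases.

n(B) = 301.0 / 176.67 = 1.704 mol
n(G) = 549.8 / 247.45 = 2.222 mol
n(J) = 54.60 / 22.4 = 2.438 mol
n/ν for B = 1.704/2 = 0.8520
n/ν for G = 2.222/2 = 1.111
n/ν for J = 2.438/4 = 0.6095
Smallest n/ν is J → limiting reagent.
n(R) = (4/4) × 2.438 = 2.438 mol
mass = 2.438 × 270.04 = 658.4 g

658 g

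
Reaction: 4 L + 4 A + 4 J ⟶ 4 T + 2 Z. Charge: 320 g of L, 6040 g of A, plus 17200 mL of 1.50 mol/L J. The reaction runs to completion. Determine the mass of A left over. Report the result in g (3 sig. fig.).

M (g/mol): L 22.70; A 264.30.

2310 g

n(L) = 320.0 / 22.70 = 14.10 mol
n(A) = 6040 / 264.30 = 22.85 mol
n(J) = 1.50 × 17200/1000 = 25.80 mol
n/ν for L = 14.10/4 = 3.525
n/ν for A = 22.85/4 = 5.713
n/ν for J = 25.80/4 = 6.450
Smallest n/ν is L → limiting reagent.
A consumed = (4/4) × 14.10 = 14.10 mol
A remaining = 22.85 − 14.10 = 8.750 mol
mass = 8.750 × 264.30 = 2313 g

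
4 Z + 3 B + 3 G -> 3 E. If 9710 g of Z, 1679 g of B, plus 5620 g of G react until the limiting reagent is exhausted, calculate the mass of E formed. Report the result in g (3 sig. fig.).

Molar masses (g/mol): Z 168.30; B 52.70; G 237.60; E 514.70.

n(Z) = 9710 / 168.30 = 57.69 mol
n(B) = 1679 / 52.70 = 31.86 mol
n(G) = 5620 / 237.60 = 23.65 mol
n/ν for Z = 57.69/4 = 14.42
n/ν for B = 31.86/3 = 10.62
n/ν for G = 23.65/3 = 7.883
Smallest n/ν is G → limiting reagent.
n(E) = (3/3) × 23.65 = 23.65 mol
mass = 23.65 × 514.70 = 12170 g

12200 g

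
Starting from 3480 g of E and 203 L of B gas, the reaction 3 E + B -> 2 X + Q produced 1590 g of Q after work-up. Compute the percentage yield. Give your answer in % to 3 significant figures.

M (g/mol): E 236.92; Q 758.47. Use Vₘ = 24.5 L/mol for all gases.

n(E) = 3480 / 236.92 = 14.69 mol
n(B) = 203.0 / 24.5 = 8.286 mol
n/ν → E: 4.897, B: 8.286; E is limiting.
theoretical n(Q) = (1/3) × 14.69 = 4.897 mol → 3714 g
% yield = 1590 / 3714 × 100 = 42.81 %

42.8 %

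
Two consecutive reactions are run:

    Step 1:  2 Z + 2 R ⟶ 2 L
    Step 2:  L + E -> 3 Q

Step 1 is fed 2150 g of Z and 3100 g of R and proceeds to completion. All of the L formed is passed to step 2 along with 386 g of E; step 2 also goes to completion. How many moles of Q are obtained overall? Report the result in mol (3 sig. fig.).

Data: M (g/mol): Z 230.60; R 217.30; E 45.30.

25.6 mol

Step 1:
n(Z) = 2150 / 230.60 = 9.324 mol
n(R) = 3100 / 217.30 = 14.27 mol
n/ν for Z = 9.324/2 = 4.662
n/ν for R = 14.27/2 = 7.135
Smallest n/ν is Z → limiting reagent.
n(L) produced = (2/2) × 9.324 = 9.324 mol
Step 2:
n(L) available = 9.324 mol
n(E) = 386.0 / 45.30 = 8.521 mol
n/ν for L = 9.324/1 = 9.324
n/ν for E = 8.521/1 = 8.521
Smallest n/ν is E → limiting reagent.
n(Q) = (3/1) × 8.521 = 25.56 mol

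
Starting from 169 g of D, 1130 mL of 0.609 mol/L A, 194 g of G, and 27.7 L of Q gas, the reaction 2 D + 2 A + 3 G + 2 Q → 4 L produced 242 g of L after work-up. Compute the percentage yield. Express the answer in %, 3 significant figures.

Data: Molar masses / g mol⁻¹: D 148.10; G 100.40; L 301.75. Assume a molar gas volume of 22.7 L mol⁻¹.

n(D) = 169.0 / 148.10 = 1.141 mol
n(A) = 0.609 × 1130/1000 = 0.6882 mol
n(G) = 194.0 / 100.40 = 1.932 mol
n(Q) = 27.70 / 22.7 = 1.220 mol
n/ν for D = 1.141/2 = 0.5705
n/ν for A = 0.6882/2 = 0.3441
n/ν for G = 1.932/3 = 0.6440
n/ν for Q = 1.220/2 = 0.6100
Smallest n/ν is A → limiting reagent.
theoretical n(L) = (4/2) × 0.6882 = 1.376 mol → 415.2 g
% yield = 242 / 415.2 × 100 = 58.29 %

58.3 %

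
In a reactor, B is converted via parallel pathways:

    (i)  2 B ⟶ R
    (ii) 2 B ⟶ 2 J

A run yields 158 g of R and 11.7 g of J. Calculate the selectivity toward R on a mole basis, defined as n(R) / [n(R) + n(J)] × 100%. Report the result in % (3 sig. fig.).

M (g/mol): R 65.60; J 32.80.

n(R) = 158 / 65.60 = 2.409 mol
n(J) = 11.7 / 32.80 = 0.3567 mol
selectivity = 2.409/(2.409+0.3567) × 100 = 87.10 %

87.1 %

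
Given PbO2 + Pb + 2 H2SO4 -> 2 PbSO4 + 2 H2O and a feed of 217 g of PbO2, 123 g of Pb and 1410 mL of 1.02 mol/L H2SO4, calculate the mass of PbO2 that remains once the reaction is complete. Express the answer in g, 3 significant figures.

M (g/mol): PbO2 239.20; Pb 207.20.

n(PbO2) = 217.0 / 239.20 = 0.9072 mol
n(Pb) = 123.0 / 207.20 = 0.5936 mol
n(H2SO4) = 1.02 × 1410/1000 = 1.438 mol
n/ν for PbO2 = 0.9072/1 = 0.9072
n/ν for Pb = 0.5936/1 = 0.5936
n/ν for H2SO4 = 1.438/2 = 0.7190
Smallest n/ν is Pb → limiting reagent.
PbO2 consumed = (1/1) × 0.5936 = 0.5936 mol
PbO2 remaining = 0.9072 − 0.5936 = 0.3136 mol
mass = 0.3136 × 239.20 = 75.01 g

75.0 g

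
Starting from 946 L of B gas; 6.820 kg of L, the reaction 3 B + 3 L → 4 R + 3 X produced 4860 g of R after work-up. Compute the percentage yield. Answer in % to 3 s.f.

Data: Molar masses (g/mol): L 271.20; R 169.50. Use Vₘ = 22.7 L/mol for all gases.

n(B) = 946.0 / 22.7 = 41.67 mol
n(L) = 6.820×1000 / 271.20 = 25.15 mol
n/ν for B = 41.67/3 = 13.89
n/ν for L = 25.15/3 = 8.383
Smallest n/ν is L → limiting reagent.
theoretical n(R) = (4/3) × 25.15 = 33.53 mol → 5683 g
% yield = 4860 / 5683 × 100 = 85.52 %

85.5 %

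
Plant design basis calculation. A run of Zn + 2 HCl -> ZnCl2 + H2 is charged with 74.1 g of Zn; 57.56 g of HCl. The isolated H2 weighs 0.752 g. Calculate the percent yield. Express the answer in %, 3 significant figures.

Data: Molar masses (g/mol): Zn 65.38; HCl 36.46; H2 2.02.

47.2 %

n(Zn) = 74.10 / 65.38 = 1.133 mol
n(HCl) = 57.56 / 36.46 = 1.579 mol
n/ν for Zn = 1.133/1 = 1.133
n/ν for HCl = 1.579/2 = 0.7895
Smallest n/ν is HCl → limiting reagent.
theoretical n(H2) = (1/2) × 1.579 = 0.7895 mol → 1.595 g
% yield = 0.752 / 1.595 × 100 = 47.15 %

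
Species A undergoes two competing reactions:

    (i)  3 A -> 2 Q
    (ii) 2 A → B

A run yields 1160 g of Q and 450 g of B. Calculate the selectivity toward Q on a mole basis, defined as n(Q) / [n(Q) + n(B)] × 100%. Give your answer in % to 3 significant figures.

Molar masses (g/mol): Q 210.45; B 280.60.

77.5 %

n(Q) = 1160 / 210.45 = 5.512 mol
n(B) = 450 / 280.60 = 1.604 mol
selectivity = 5.512/(5.512+1.604) × 100 = 77.46 %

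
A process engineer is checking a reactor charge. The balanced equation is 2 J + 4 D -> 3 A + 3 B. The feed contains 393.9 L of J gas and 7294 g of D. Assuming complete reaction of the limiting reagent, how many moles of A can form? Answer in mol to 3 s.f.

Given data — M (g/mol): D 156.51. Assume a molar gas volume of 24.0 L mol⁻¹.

n(J) = 393.9 / 24.0 = 16.41 mol
n(D) = 7294 / 156.51 = 46.60 mol
n/ν for J = 16.41/2 = 8.205
n/ν for D = 46.60/4 = 11.65
Smallest n/ν is J → limiting reagent.
n(A) = (3/2) × 16.41 = 24.62 mol

24.6 mol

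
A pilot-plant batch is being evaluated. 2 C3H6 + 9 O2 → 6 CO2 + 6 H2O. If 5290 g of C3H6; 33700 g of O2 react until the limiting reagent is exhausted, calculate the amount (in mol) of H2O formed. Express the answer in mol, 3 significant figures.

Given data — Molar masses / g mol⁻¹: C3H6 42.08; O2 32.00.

377 mol

n(C3H6) = 5290 / 42.08 = 125.7 mol
n(O2) = 33700 / 32.00 = 1053 mol
n/ν → C3H6: 62.85, O2: 117.0; C3H6 is limiting.
n(H2O) = (6/2) × 125.7 = 377.1 mol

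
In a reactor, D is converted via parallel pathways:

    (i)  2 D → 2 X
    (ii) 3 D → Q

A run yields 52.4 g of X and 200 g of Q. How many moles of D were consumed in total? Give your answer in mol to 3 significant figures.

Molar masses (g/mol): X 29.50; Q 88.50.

8.56 mol

n(X) = 52.4 / 29.50 = 1.776 mol
n(Q) = 200 / 88.50 = 2.260 mol
n(D) via (i) = (2/2)×1.776 = 1.776 mol
n(D) via (ii) = (3/1)×2.260 = 6.780 mol
total n(D) = 1.776 + 6.780 = 8.556 mol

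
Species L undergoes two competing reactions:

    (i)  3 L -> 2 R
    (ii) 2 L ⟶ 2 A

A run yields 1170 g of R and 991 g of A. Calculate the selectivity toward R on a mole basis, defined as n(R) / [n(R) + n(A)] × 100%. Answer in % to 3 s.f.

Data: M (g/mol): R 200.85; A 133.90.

n(R) = 1170 / 200.85 = 5.825 mol
n(A) = 991 / 133.90 = 7.401 mol
selectivity = 5.825/(5.825+7.401) × 100 = 44.04 %

44.0 %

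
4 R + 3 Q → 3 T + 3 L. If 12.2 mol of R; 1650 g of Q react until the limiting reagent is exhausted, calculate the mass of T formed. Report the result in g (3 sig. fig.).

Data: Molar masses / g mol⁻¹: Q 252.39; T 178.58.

n(R) = 12.20 mol
n(Q) = 1650 / 252.39 = 6.538 mol
n/ν for R = 12.20/4 = 3.050
n/ν for Q = 6.538/3 = 2.179
Smallest n/ν is Q → limiting reagent.
n(T) = (3/3) × 6.538 = 6.538 mol
mass = 6.538 × 178.58 = 1168 g

1170 g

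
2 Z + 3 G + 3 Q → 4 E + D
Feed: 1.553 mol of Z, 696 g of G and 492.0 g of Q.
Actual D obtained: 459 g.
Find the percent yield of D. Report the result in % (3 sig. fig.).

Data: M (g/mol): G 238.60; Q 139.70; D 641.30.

n(Z) = 1.553 mol
n(G) = 696.0 / 238.60 = 2.917 mol
n(Q) = 492.0 / 139.70 = 3.522 mol
n/ν for Z = 1.553/2 = 0.7765
n/ν for G = 2.917/3 = 0.9723
n/ν for Q = 3.522/3 = 1.174
Smallest n/ν is Z → limiting reagent.
theoretical n(D) = (1/2) × 1.553 = 0.7765 mol → 498.0 g
% yield = 459 / 498.0 × 100 = 92.17 %

92.2 %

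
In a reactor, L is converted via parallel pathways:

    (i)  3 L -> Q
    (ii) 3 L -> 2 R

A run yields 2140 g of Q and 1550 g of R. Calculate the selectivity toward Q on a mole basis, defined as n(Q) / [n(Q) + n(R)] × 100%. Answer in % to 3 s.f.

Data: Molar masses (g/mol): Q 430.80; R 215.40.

n(Q) = 2140 / 430.80 = 4.968 mol
n(R) = 1550 / 215.40 = 7.196 mol
selectivity = 4.968/(4.968+7.196) × 100 = 40.84 %

40.8 %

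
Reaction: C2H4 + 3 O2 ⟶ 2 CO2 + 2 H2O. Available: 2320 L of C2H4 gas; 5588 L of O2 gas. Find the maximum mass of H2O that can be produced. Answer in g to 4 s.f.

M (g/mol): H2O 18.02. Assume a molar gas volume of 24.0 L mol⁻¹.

2797 g

n(C2H4) = 2320 / 24.0 = 96.67 mol
n(O2) = 5588 / 24.0 = 232.8 mol
n/ν for C2H4 = 96.67/1 = 96.67
n/ν for O2 = 232.8/3 = 77.60
Smallest n/ν is O2 → limiting reagent.
n(H2O) = (2/3) × 232.8 = 155.2 mol
mass = 155.2 × 18.02 = 2797 g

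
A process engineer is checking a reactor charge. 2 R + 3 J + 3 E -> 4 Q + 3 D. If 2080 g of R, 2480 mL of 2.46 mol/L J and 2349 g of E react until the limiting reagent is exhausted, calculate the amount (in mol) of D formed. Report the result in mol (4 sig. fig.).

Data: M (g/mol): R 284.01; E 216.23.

n(R) = 2080 / 284.01 = 7.324 mol
n(J) = 2.46 × 2480/1000 = 6.101 mol
n(E) = 2349 / 216.23 = 10.86 mol
n/ν → R: 3.662, J: 2.034, E: 3.620; J is limiting.
n(D) = (3/3) × 6.101 = 6.101 mol

6.101 mol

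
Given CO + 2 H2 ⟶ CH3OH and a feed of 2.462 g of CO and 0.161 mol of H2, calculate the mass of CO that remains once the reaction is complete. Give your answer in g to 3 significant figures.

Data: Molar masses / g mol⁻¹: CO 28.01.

0.207 g

n(CO) = 2.462 / 28.01 = 0.08790 mol
n(H2) = 0.1610 mol
n/ν → CO: 0.08790, H2: 0.08050; H2 is limiting.
CO consumed = (1/2) × 0.1610 = 0.08050 mol
CO remaining = 0.08790 − 0.08050 = 0.007400 mol
mass = 0.007400 × 28.01 = 0.2073 g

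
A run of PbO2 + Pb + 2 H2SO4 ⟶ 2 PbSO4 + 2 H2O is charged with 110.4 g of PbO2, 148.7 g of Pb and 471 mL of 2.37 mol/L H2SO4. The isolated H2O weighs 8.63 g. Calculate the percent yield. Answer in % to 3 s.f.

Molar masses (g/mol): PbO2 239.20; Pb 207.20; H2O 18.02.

n(PbO2) = 110.4 / 239.20 = 0.4615 mol
n(Pb) = 148.7 / 207.20 = 0.7177 mol
n(H2SO4) = 2.37 × 471.0/1000 = 1.116 mol
n/ν → PbO2: 0.4615, Pb: 0.7177, H2SO4: 0.5580; PbO2 is limiting.
theoretical n(H2O) = (2/1) × 0.4615 = 0.9230 mol → 16.63 g
% yield = 8.63 / 16.63 × 100 = 51.89 %

51.9 %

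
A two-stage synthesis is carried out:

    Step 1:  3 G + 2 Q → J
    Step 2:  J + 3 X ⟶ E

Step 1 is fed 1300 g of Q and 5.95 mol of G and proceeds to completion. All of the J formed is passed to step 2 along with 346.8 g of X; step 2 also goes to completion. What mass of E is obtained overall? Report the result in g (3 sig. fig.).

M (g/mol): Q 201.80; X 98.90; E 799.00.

Step 1:
n(Q) = 1300 / 201.80 = 6.442 mol
n(G) = 5.950 mol
n/ν for Q = 6.442/2 = 3.221
n/ν for G = 5.950/3 = 1.983
Smallest n/ν is G → limiting reagent.
n(J) produced = (1/3) × 5.950 = 1.983 mol
Step 2:
n(J) available = 1.983 mol
n(X) = 346.8 / 98.90 = 3.507 mol
n/ν for J = 1.983/1 = 1.983
n/ν for X = 3.507/3 = 1.169
Smallest n/ν is X → limiting reagent.
n(E) = (1/3) × 3.507 = 1.169 mol
mass = 1.169 × 799.00 = 934.0 g

934 g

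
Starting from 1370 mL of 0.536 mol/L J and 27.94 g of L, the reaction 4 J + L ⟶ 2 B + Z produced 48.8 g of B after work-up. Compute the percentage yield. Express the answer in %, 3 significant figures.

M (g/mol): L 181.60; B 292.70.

n(J) = 0.536 × 1370/1000 = 0.7343 mol
n(L) = 27.94 / 181.60 = 0.1539 mol
n/ν for J = 0.7343/4 = 0.1836
n/ν for L = 0.1539/1 = 0.1539
Smallest n/ν is L → limiting reagent.
theoretical n(B) = (2/1) × 0.1539 = 0.3078 mol → 90.09 g
% yield = 48.8 / 90.09 × 100 = 54.17 %

54.2 %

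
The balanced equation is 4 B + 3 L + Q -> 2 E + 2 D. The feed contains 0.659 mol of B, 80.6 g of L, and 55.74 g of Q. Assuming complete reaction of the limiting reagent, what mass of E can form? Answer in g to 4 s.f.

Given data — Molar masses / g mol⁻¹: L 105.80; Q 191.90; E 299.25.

98.60 g

n(B) = 0.6590 mol
n(L) = 80.60 / 105.80 = 0.7618 mol
n(Q) = 55.74 / 191.90 = 0.2905 mol
n/ν for B = 0.6590/4 = 0.1648
n/ν for L = 0.7618/3 = 0.2539
n/ν for Q = 0.2905/1 = 0.2905
Smallest n/ν is B → limiting reagent.
n(E) = (2/4) × 0.6590 = 0.3295 mol
mass = 0.3295 × 299.25 = 98.60 g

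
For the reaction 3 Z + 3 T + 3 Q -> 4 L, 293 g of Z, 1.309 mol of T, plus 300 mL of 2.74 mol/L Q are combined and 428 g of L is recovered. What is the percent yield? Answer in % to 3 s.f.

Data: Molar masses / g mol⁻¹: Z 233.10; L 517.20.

n(Z) = 293.0 / 233.10 = 1.257 mol
n(T) = 1.309 mol
n(Q) = 2.74 × 300.0/1000 = 0.8220 mol
n/ν for Z = 1.257/3 = 0.4190
n/ν for T = 1.309/3 = 0.4363
n/ν for Q = 0.8220/3 = 0.2740
Smallest n/ν is Q → limiting reagent.
theoretical n(L) = (4/3) × 0.8220 = 1.096 mol → 566.9 g
% yield = 428 / 566.9 × 100 = 75.50 %

75.5 %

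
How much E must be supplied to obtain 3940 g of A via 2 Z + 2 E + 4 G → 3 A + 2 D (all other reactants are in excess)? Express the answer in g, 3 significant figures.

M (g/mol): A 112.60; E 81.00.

n(A) = 3940 / 112.60 = 34.99 mol
n(E) = (2/3) × 34.99 = 23.33 mol
mass = 23.33 × 81.00 = 1890 g

1890 g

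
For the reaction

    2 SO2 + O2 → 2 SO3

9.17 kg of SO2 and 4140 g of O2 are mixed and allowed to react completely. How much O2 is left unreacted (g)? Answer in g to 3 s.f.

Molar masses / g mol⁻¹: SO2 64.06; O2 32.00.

1850 g

n(SO2) = 9.170×1000 / 64.06 = 143.1 mol
n(O2) = 4140 / 32.00 = 129.4 mol
n/ν → SO2: 71.55, O2: 129.4; SO2 is limiting.
O2 consumed = (1/2) × 143.1 = 71.55 mol
O2 remaining = 129.4 − 71.55 = 57.85 mol
mass = 57.85 × 32.00 = 1851 g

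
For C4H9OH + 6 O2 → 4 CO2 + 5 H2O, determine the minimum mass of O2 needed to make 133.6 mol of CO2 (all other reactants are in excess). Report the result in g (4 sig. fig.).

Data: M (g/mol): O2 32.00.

6413 g

n(CO2) = 133.6 mol
n(O2) = (6/4) × 133.6 = 200.4 mol
mass = 200.4 × 32.00 = 6413 g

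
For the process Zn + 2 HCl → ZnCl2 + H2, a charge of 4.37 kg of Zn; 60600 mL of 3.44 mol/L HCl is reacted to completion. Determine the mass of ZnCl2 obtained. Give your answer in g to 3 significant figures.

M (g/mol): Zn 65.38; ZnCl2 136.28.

n(Zn) = 4.370×1000 / 65.38 = 66.84 mol
n(HCl) = 3.44 × 60600/1000 = 208.5 mol
n/ν for Zn = 66.84/1 = 66.84
n/ν for HCl = 208.5/2 = 104.3
Smallest n/ν is Zn → limiting reagent.
n(ZnCl2) = (1/1) × 66.84 = 66.84 mol
mass = 66.84 × 136.28 = 9109 g

9110 g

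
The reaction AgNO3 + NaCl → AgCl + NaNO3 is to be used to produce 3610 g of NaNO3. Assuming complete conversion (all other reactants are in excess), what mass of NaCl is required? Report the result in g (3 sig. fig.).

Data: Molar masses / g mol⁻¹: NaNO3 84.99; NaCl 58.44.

n(NaNO3) = 3610 / 84.99 = 42.48 mol
n(NaCl) = (1/1) × 42.48 = 42.48 mol
mass = 42.48 × 58.44 = 2483 g

2480 g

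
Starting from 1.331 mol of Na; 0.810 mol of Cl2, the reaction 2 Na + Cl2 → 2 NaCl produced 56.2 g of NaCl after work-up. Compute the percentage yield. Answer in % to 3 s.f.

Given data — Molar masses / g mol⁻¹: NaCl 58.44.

72.3 %

n(Na) = 1.331 mol
n(Cl2) = 0.8100 mol
n/ν for Na = 1.331/2 = 0.6655
n/ν for Cl2 = 0.8100/1 = 0.8100
Smallest n/ν is Na → limiting reagent.
theoretical n(NaCl) = (2/2) × 1.331 = 1.331 mol → 77.78 g
% yield = 56.2 / 77.78 × 100 = 72.26 %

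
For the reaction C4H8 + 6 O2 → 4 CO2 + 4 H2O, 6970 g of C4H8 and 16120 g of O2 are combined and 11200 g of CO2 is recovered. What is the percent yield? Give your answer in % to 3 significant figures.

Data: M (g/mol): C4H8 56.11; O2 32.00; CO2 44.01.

n(C4H8) = 6970 / 56.11 = 124.2 mol
n(O2) = 16120 / 32.00 = 503.8 mol
n/ν for C4H8 = 124.2/1 = 124.2
n/ν for O2 = 503.8/6 = 83.97
Smallest n/ν is O2 → limiting reagent.
theoretical n(CO2) = (4/6) × 503.8 = 335.9 mol → 14780 g
% yield = 11200 / 14780 × 100 = 75.78 %

75.8 %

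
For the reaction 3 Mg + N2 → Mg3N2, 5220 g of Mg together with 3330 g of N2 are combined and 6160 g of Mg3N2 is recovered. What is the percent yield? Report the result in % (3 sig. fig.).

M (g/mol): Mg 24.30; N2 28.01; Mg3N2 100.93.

n(Mg) = 5220 / 24.30 = 214.8 mol
n(N2) = 3330 / 28.01 = 118.9 mol
n/ν for Mg = 214.8/3 = 71.60
n/ν for N2 = 118.9/1 = 118.9
Smallest n/ν is Mg → limiting reagent.
theoretical n(Mg3N2) = (1/3) × 214.8 = 71.60 mol → 7227 g
% yield = 6160 / 7227 × 100 = 85.24 %

85.2 %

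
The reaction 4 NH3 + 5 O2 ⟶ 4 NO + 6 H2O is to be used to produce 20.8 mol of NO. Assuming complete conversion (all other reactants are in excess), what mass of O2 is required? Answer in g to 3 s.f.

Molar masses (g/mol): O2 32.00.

832 g

n(NO) = 20.80 mol
n(O2) = (5/4) × 20.80 = 26.00 mol
mass = 26.00 × 32.00 = 832.0 g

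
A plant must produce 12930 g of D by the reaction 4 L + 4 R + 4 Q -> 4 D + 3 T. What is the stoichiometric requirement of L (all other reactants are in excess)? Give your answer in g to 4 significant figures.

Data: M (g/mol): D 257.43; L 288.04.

14470 g

n(D) = 12930 / 257.43 = 50.23 mol
n(L) = (4/4) × 50.23 = 50.23 mol
mass = 50.23 × 288.04 = 14470 g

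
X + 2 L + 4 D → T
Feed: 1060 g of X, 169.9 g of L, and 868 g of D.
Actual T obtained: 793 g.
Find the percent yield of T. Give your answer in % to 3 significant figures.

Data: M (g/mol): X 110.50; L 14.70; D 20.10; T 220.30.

n(X) = 1060 / 110.50 = 9.593 mol
n(L) = 169.9 / 14.70 = 11.56 mol
n(D) = 868.0 / 20.10 = 43.18 mol
n/ν for X = 9.593/1 = 9.593
n/ν for L = 11.56/2 = 5.780
n/ν for D = 43.18/4 = 10.80
Smallest n/ν is L → limiting reagent.
theoretical n(T) = (1/2) × 11.56 = 5.780 mol → 1273 g
% yield = 793 / 1273 × 100 = 62.29 %

62.3 %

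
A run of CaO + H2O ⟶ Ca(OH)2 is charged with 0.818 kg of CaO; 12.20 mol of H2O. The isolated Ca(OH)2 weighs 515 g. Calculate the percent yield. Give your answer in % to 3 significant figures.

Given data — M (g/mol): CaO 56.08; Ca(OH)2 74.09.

57.0 %

n(CaO) = 0.8180×1000 / 56.08 = 14.59 mol
n(H2O) = 12.20 mol
n/ν for CaO = 14.59/1 = 14.59
n/ν for H2O = 12.20/1 = 12.20
Smallest n/ν is H2O → limiting reagent.
theoretical n(Ca(OH)2) = (1/1) × 12.20 = 12.20 mol → 903.9 g
% yield = 515 / 903.9 × 100 = 56.98 %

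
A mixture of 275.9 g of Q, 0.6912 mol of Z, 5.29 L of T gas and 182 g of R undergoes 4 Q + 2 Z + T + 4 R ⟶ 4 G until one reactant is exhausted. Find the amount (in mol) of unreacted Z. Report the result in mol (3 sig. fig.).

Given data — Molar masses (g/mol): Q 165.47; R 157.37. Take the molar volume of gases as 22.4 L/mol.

n(Q) = 275.9 / 165.47 = 1.667 mol
n(Z) = 0.6912 mol
n(T) = 5.290 / 22.4 = 0.2362 mol
n(R) = 182.0 / 157.37 = 1.157 mol
n/ν for Q = 1.667/4 = 0.4168
n/ν for Z = 0.6912/2 = 0.3456
n/ν for T = 0.2362/1 = 0.2362
n/ν for R = 1.157/4 = 0.2893
Smallest n/ν is T → limiting reagent.
Z consumed = (2/1) × 0.2362 = 0.4724 mol
Z remaining = 0.6912 − 0.4724 = 0.2188 mol

0.219 mol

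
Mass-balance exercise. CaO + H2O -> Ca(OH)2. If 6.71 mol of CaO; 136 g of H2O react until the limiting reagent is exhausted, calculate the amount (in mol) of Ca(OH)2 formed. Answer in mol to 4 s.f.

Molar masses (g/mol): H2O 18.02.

6.710 mol

n(CaO) = 6.710 mol
n(H2O) = 136.0 / 18.02 = 7.547 mol
n/ν → CaO: 6.710, H2O: 7.547; CaO is limiting.
n(Ca(OH)2) = (1/1) × 6.710 = 6.710 mol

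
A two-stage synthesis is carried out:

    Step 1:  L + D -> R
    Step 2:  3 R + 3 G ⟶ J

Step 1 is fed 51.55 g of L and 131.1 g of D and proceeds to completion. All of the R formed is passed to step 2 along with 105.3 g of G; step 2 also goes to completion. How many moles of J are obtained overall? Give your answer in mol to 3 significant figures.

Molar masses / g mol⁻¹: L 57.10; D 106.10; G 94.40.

Step 1:
n(L) = 51.55 / 57.10 = 0.9028 mol
n(D) = 131.1 / 106.10 = 1.236 mol
n/ν for L = 0.9028/1 = 0.9028
n/ν for D = 1.236/1 = 1.236
Smallest n/ν is L → limiting reagent.
n(R) produced = (1/1) × 0.9028 = 0.9028 mol
Step 2:
n(R) available = 0.9028 mol
n(G) = 105.3 / 94.40 = 1.115 mol
n/ν for R = 0.9028/3 = 0.3009
n/ν for G = 1.115/3 = 0.3717
Smallest n/ν is R → limiting reagent.
n(J) = (1/3) × 0.9028 = 0.3009 mol

0.301 mol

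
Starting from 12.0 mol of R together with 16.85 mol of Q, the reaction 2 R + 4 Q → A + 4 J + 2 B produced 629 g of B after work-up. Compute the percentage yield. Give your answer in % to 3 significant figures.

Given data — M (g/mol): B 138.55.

53.9 %

n(R) = 12.00 mol
n(Q) = 16.85 mol
n/ν for R = 12.00/2 = 6.000
n/ν for Q = 16.85/4 = 4.213
Smallest n/ν is Q → limiting reagent.
theoretical n(B) = (2/4) × 16.85 = 8.425 mol → 1167 g
% yield = 629 / 1167 × 100 = 53.90 %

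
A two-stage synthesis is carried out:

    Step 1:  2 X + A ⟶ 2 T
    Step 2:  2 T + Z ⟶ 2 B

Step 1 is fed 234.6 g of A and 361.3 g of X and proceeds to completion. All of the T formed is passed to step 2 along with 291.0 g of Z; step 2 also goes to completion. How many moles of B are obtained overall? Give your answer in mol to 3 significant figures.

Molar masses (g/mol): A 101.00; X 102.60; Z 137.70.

Step 1:
n(A) = 234.6 / 101.00 = 2.323 mol
n(X) = 361.3 / 102.60 = 3.521 mol
n/ν for A = 2.323/1 = 2.323
n/ν for X = 3.521/2 = 1.761
Smallest n/ν is X → limiting reagent.
n(T) produced = (2/2) × 3.521 = 3.521 mol
Step 2:
n(T) available = 3.521 mol
n(Z) = 291.0 / 137.70 = 2.113 mol
n/ν for T = 3.521/2 = 1.761
n/ν for Z = 2.113/1 = 2.113
Smallest n/ν is T → limiting reagent.
n(B) = (2/2) × 3.521 = 3.521 mol

3.52 mol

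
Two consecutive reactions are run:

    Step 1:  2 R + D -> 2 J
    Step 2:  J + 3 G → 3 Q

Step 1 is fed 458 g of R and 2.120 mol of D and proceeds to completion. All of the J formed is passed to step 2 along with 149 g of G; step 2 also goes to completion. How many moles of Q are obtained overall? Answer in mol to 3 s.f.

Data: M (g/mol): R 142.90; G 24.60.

Step 1:
n(R) = 458.0 / 142.90 = 3.205 mol
n(D) = 2.120 mol
n/ν for R = 3.205/2 = 1.603
n/ν for D = 2.120/1 = 2.120
Smallest n/ν is R → limiting reagent.
n(J) produced = (2/2) × 3.205 = 3.205 mol
Step 2:
n(J) available = 3.205 mol
n(G) = 149.0 / 24.60 = 6.057 mol
n/ν for J = 3.205/1 = 3.205
n/ν for G = 6.057/3 = 2.019
Smallest n/ν is G → limiting reagent.
n(Q) = (3/3) × 6.057 = 6.057 mol

6.06 mol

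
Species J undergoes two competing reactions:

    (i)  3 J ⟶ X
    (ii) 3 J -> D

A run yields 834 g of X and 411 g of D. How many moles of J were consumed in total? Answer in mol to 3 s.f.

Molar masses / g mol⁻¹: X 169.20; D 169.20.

22.1 mol

n(X) = 834 / 169.20 = 4.929 mol
n(D) = 411 / 169.20 = 2.429 mol
n(J) via (i) = (3/1)×4.929 = 14.79 mol
n(J) via (ii) = (3/1)×2.429 = 7.287 mol
total n(J) = 14.79 + 7.287 = 22.08 mol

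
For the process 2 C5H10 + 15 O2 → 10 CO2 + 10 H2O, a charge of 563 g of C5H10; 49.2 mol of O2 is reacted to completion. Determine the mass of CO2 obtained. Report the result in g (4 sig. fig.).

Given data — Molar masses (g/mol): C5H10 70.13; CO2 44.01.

1444 g

n(C5H10) = 563.0 / 70.13 = 8.028 mol
n(O2) = 49.20 mol
n/ν → C5H10: 4.014, O2: 3.280; O2 is limiting.
n(CO2) = (10/15) × 49.20 = 32.80 mol
mass = 32.80 × 44.01 = 1444 g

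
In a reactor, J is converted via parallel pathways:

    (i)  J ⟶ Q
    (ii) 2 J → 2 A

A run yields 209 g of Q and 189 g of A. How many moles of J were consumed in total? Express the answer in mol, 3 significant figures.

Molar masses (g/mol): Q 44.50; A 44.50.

n(Q) = 209 / 44.50 = 4.697 mol
n(A) = 189 / 44.50 = 4.247 mol
n(J) via (i) = (1/1)×4.697 = 4.697 mol
n(J) via (ii) = (2/2)×4.247 = 4.247 mol
total n(J) = 4.697 + 4.247 = 8.944 mol

8.94 mol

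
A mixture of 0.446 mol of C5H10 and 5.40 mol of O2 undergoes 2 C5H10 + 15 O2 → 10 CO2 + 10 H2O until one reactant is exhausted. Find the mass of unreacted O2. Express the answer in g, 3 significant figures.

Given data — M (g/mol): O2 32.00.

65.8 g

n(C5H10) = 0.4460 mol
n(O2) = 5.400 mol
n/ν for C5H10 = 0.4460/2 = 0.2230
n/ν for O2 = 5.400/15 = 0.3600
Smallest n/ν is C5H10 → limiting reagent.
O2 consumed = (15/2) × 0.4460 = 3.345 mol
O2 remaining = 5.400 − 3.345 = 2.055 mol
mass = 2.055 × 32.00 = 65.76 g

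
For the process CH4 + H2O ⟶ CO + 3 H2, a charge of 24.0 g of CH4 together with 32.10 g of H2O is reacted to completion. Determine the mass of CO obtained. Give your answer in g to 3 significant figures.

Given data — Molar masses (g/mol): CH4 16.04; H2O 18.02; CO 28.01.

n(CH4) = 24.00 / 16.04 = 1.496 mol
n(H2O) = 32.10 / 18.02 = 1.781 mol
n/ν → CH4: 1.496, H2O: 1.781; CH4 is limiting.
n(CO) = (1/1) × 1.496 = 1.496 mol
mass = 1.496 × 28.01 = 41.90 g

41.9 g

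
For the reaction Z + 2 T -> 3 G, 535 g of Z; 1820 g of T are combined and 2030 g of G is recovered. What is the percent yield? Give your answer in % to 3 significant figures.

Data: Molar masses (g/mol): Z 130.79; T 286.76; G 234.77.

n(Z) = 535.0 / 130.79 = 4.091 mol
n(T) = 1820 / 286.76 = 6.347 mol
n/ν for Z = 4.091/1 = 4.091
n/ν for T = 6.347/2 = 3.174
Smallest n/ν is T → limiting reagent.
theoretical n(G) = (3/2) × 6.347 = 9.521 mol → 2235 g
% yield = 2030 / 2235 × 100 = 90.83 %

90.8 %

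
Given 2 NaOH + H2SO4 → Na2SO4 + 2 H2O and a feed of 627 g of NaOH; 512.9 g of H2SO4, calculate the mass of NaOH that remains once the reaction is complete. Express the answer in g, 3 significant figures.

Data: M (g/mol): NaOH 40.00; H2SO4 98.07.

209 g

n(NaOH) = 627.0 / 40.00 = 15.68 mol
n(H2SO4) = 512.9 / 98.07 = 5.230 mol
n/ν → NaOH: 7.840, H2SO4: 5.230; H2SO4 is limiting.
NaOH consumed = (2/1) × 5.230 = 10.46 mol
NaOH remaining = 15.68 − 10.46 = 5.220 mol
mass = 5.220 × 40.00 = 208.8 g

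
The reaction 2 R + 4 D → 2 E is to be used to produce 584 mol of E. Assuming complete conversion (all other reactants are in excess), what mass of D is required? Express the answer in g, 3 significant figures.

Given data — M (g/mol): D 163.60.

n(E) = 584.0 mol
n(D) = (4/2) × 584.0 = 1168 mol
mass = 1168 × 163.60 = 191100 g

191000 g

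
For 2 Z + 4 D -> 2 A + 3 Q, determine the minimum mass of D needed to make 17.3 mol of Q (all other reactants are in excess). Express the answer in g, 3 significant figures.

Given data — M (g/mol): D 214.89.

4960 g

n(Q) = 17.30 mol
n(D) = (4/3) × 17.30 = 23.07 mol
mass = 23.07 × 214.89 = 4958 g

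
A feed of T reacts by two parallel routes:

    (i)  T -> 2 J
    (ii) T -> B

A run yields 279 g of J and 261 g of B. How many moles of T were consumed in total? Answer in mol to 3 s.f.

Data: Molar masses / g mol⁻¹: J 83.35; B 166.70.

3.24 mol

n(J) = 279 / 83.35 = 3.347 mol
n(B) = 261 / 166.70 = 1.566 mol
n(T) via (i) = (1/2)×3.347 = 1.674 mol
n(T) via (ii) = (1/1)×1.566 = 1.566 mol
total n(T) = 1.674 + 1.566 = 3.240 mol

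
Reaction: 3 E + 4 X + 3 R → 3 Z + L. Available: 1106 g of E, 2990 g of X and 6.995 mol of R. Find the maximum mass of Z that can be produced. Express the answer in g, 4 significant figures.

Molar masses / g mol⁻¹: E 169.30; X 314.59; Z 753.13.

4920 g

n(E) = 1106 / 169.30 = 6.533 mol
n(X) = 2990 / 314.59 = 9.504 mol
n(R) = 6.995 mol
n/ν → E: 2.178, X: 2.376, R: 2.332; E is limiting.
n(Z) = (3/3) × 6.533 = 6.533 mol
mass = 6.533 × 753.13 = 4920 g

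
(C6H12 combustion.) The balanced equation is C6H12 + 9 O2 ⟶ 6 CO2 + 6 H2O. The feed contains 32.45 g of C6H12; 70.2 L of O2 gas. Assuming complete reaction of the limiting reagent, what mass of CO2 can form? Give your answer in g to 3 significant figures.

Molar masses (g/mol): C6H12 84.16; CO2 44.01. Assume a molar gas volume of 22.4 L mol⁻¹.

n(C6H12) = 32.45 / 84.16 = 0.3856 mol
n(O2) = 70.20 / 22.4 = 3.134 mol
n/ν for C6H12 = 0.3856/1 = 0.3856
n/ν for O2 = 3.134/9 = 0.3482
Smallest n/ν is O2 → limiting reagent.
n(CO2) = (6/9) × 3.134 = 2.089 mol
mass = 2.089 × 44.01 = 91.94 g

91.9 g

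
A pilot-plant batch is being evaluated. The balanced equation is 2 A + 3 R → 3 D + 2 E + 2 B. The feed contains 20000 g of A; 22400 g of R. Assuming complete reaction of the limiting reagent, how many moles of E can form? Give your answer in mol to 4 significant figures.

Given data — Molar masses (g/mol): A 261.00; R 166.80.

n(A) = 20000 / 261.00 = 76.63 mol
n(R) = 22400 / 166.80 = 134.3 mol
n/ν for A = 76.63/2 = 38.32
n/ν for R = 134.3/3 = 44.77
Smallest n/ν is A → limiting reagent.
n(E) = (2/2) × 76.63 = 76.63 mol

76.63 mol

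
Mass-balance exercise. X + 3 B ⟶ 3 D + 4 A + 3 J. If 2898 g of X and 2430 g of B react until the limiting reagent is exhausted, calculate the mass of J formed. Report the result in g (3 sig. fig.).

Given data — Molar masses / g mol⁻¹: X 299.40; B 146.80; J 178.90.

2960 g

n(X) = 2898 / 299.40 = 9.679 mol
n(B) = 2430 / 146.80 = 16.55 mol
n/ν for X = 9.679/1 = 9.679
n/ν for B = 16.55/3 = 5.517
Smallest n/ν is B → limiting reagent.
n(J) = (3/3) × 16.55 = 16.55 mol
mass = 16.55 × 178.90 = 2961 g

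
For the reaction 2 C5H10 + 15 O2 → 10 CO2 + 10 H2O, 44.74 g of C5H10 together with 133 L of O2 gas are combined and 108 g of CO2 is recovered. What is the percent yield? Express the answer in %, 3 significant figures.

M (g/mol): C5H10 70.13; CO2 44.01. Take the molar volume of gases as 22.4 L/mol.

76.9 %

n(C5H10) = 44.74 / 70.13 = 0.6380 mol
n(O2) = 133.0 / 22.4 = 5.938 mol
n/ν for C5H10 = 0.6380/2 = 0.3190
n/ν for O2 = 5.938/15 = 0.3959
Smallest n/ν is C5H10 → limiting reagent.
theoretical n(CO2) = (10/2) × 0.6380 = 3.190 mol → 140.4 g
% yield = 108 / 140.4 × 100 = 76.92 %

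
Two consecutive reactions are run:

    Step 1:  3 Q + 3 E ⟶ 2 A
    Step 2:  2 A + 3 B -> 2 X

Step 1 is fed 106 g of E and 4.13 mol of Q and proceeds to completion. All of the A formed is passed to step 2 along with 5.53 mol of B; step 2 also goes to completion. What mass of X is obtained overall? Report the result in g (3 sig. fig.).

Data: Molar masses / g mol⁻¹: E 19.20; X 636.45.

1750 g

Step 1:
n(E) = 106.0 / 19.20 = 5.521 mol
n(Q) = 4.130 mol
n/ν for E = 5.521/3 = 1.840
n/ν for Q = 4.130/3 = 1.377
Smallest n/ν is Q → limiting reagent.
n(A) produced = (2/3) × 4.130 = 2.753 mol
Step 2:
n(A) available = 2.753 mol
n(B) = 5.530 mol
n/ν for A = 2.753/2 = 1.377
n/ν for B = 5.530/3 = 1.843
Smallest n/ν is A → limiting reagent.
n(X) = (2/2) × 2.753 = 2.753 mol
mass = 2.753 × 636.45 = 1752 g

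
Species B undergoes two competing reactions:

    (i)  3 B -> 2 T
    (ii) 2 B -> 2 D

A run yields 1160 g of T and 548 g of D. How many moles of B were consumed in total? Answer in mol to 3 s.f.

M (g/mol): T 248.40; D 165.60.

n(T) = 1160 / 248.40 = 4.670 mol
n(D) = 548 / 165.60 = 3.309 mol
n(B) via (i) = (3/2)×4.670 = 7.005 mol
n(B) via (ii) = (2/2)×3.309 = 3.309 mol
total n(B) = 7.005 + 3.309 = 10.31 mol

10.3 mol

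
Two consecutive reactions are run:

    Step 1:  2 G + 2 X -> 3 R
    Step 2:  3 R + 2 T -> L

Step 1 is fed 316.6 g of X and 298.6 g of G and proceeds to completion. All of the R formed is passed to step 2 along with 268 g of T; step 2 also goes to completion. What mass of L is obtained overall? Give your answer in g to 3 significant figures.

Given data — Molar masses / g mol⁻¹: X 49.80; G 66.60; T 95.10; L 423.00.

Step 1:
n(X) = 316.6 / 49.80 = 6.357 mol
n(G) = 298.6 / 66.60 = 4.483 mol
n/ν → X: 3.179, G: 2.242; G is limiting.
n(R) produced = (3/2) × 4.483 = 6.725 mol
Step 2:
n(R) available = 6.725 mol
n(T) = 268.0 / 95.10 = 2.818 mol
n/ν → R: 2.242, T: 1.409; T is limiting.
n(L) = (1/2) × 2.818 = 1.409 mol
mass = 1.409 × 423.00 = 596.0 g

596 g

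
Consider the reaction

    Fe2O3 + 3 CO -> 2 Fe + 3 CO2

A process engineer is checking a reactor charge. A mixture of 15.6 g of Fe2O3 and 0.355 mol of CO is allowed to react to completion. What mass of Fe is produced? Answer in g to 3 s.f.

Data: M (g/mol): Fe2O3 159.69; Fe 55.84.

10.9 g

n(Fe2O3) = 15.60 / 159.69 = 0.09769 mol
n(CO) = 0.3550 mol
n/ν for Fe2O3 = 0.09769/1 = 0.09769
n/ν for CO = 0.3550/3 = 0.1183
Smallest n/ν is Fe2O3 → limiting reagent.
n(Fe) = (2/1) × 0.09769 = 0.1954 mol
mass = 0.1954 × 55.84 = 10.91 g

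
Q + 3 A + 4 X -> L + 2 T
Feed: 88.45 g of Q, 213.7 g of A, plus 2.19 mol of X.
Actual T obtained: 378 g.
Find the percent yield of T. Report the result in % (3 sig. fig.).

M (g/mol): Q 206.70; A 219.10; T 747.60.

77.8 %

n(Q) = 88.45 / 206.70 = 0.4279 mol
n(A) = 213.7 / 219.10 = 0.9754 mol
n(X) = 2.190 mol
n/ν for Q = 0.4279/1 = 0.4279
n/ν for A = 0.9754/3 = 0.3251
n/ν for X = 2.190/4 = 0.5475
Smallest n/ν is A → limiting reagent.
theoretical n(T) = (2/3) × 0.9754 = 0.6503 mol → 486.2 g
% yield = 378 / 486.2 × 100 = 77.75 %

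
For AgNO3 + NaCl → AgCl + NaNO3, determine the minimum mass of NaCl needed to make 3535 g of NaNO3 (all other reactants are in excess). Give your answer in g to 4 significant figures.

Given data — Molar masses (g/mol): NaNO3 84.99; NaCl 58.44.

2431 g

n(NaNO3) = 3535 / 84.99 = 41.59 mol
n(NaCl) = (1/1) × 41.59 = 41.59 mol
mass = 41.59 × 58.44 = 2431 g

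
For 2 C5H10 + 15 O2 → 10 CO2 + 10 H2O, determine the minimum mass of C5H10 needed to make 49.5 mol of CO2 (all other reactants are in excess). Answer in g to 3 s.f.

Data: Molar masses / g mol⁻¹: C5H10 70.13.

694 g

n(CO2) = 49.50 mol
n(C5H10) = (2/10) × 49.50 = 9.900 mol
mass = 9.900 × 70.13 = 694.3 g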